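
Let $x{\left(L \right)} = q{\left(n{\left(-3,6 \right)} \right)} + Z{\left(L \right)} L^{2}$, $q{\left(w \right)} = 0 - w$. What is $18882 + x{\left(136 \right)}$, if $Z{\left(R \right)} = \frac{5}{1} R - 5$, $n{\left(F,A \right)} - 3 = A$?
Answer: $12503673$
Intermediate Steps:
$n{\left(F,A \right)} = 3 + A$
$q{\left(w \right)} = - w$
$Z{\left(R \right)} = -5 + 5 R$ ($Z{\left(R \right)} = 5 \cdot 1 R - 5 = 5 R - 5 = -5 + 5 R$)
$x{\left(L \right)} = -9 + L^{2} \left(-5 + 5 L\right)$ ($x{\left(L \right)} = - (3 + 6) + \left(-5 + 5 L\right) L^{2} = \left(-1\right) 9 + L^{2} \left(-5 + 5 L\right) = -9 + L^{2} \left(-5 + 5 L\right)$)
$18882 + x{\left(136 \right)} = 18882 - \left(9 - 5 \cdot 136^{2} \left(-1 + 136\right)\right) = 18882 - \left(9 - 12484800\right) = 18882 + \left(-9 + 12484800\right) = 18882 + 12484791 = 12503673$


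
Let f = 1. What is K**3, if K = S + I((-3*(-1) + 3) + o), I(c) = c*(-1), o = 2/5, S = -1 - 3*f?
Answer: -140608/125 ≈ -1124.9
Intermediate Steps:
S = -4 (S = -1 - 3*1 = -1 - 3 = -4)
o = 2/5 (o = 2*(1/5) = 2/5 ≈ 0.40000)
I(c) = -c
K = -52/5 (K = -4 - ((-3*(-1) + 3) + 2/5) = -4 - ((3 + 3) + 2/5) = -4 - (6 + 2/5) = -4 - 1*32/5 = -4 - 32/5 = -52/5 ≈ -10.400)
K**3 = (-52/5)**3 = -140608/125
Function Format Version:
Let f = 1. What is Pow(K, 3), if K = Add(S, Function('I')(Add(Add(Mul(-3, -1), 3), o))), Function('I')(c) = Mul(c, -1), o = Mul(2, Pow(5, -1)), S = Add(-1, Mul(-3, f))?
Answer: Rational(-140608, 125) ≈ -1124.9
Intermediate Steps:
S = -4 (S = Add(-1, Mul(-3, 1)) = Add(-1, -3) = -4)
o = Rational(2, 5) (o = Mul(2, Rational(1, 5)) = Rational(2, 5) ≈ 0.40000)
Function('I')(c) = Mul(-1, c)
K = Rational(-52, 5) (K = Add(-4, Mul(-1, Add(Add(Mul(-3, -1), 3), Rational(2, 5)))) = Add(-4, Mul(-1, Add(Add(3, 3), Rational(2, 5)))) = Add(-4, Mul(-1, Add(6, Rational(2, 5)))) = Add(-4, Mul(-1, Rational(32, 5))) = Add(-4, Rational(-32, 5)) = Rational(-52, 5) ≈ -10.400)
Pow(K, 3) = Pow(Rational(-52, 5), 3) = Rational(-140608, 125)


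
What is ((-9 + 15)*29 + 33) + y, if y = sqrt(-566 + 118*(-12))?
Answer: 207 + I*sqrt(1982) ≈ 207.0 + 44.52*I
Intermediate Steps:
y = I*sqrt(1982) (y = sqrt(-566 - 1416) = sqrt(-1982) = I*sqrt(1982) ≈ 44.52*I)
((-9 + 15)*29 + 33) + y = ((-9 + 15)*29 + 33) + I*sqrt(1982) = (6*29 + 33) + I*sqrt(1982) = (174 + 33) + I*sqrt(1982) = 207 + I*sqrt(1982)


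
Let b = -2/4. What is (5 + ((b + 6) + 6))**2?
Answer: 1089/4 ≈ 272.25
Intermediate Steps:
b = -1/2 (b = -2*1/4 = -1/2 ≈ -0.50000)
(5 + ((b + 6) + 6))**2 = (5 + ((-1/2 + 6) + 6))**2 = (5 + (11/2 + 6))**2 = (5 + 23/2)**2 = (33/2)**2 = 1089/4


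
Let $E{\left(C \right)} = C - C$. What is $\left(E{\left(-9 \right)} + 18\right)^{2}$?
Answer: $324$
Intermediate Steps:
$E{\left(C \right)} = 0$
$\left(E{\left(-9 \right)} + 18\right)^{2} = \left(0 + 18\right)^{2} = 18^{2} = 324$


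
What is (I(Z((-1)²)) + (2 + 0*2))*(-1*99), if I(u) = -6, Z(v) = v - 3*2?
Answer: 396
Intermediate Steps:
Z(v) = -6 + v (Z(v) = v - 6 = -6 + v)
(I(Z((-1)²)) + (2 + 0*2))*(-1*99) = (-6 + (2 + 0*2))*(-1*99) = (-6 + (2 + 0))*(-99) = (-6 + 2)*(-99) = -4*(-99) = 396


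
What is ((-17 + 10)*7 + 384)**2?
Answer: 112225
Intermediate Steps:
((-17 + 10)*7 + 384)**2 = (-7*7 + 384)**2 = (-49 + 384)**2 = 335**2 = 112225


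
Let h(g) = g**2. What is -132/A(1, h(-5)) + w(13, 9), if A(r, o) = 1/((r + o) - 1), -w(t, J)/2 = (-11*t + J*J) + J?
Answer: -3194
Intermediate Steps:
w(t, J) = -2*J - 2*J**2 + 22*t (w(t, J) = -2*((-11*t + J*J) + J) = -2*((-11*t + J**2) + J) = -2*((J**2 - 11*t) + J) = -2*(J + J**2 - 11*t) = -2*J - 2*J**2 + 22*t)
A(r, o) = 1/(-1 + o + r) (A(r, o) = 1/((o + r) - 1) = 1/(-1 + o + r))
-132/A(1, h(-5)) + w(13, 9) = -132/(1/(-1 + (-5)**2 + 1)) + (-2*9 - 2*9**2 + 22*13) = -132/(1/(-1 + 25 + 1)) + (-18 - 2*81 + 286) = -132/(1/25) + (-18 - 162 + 286) = -132/1/25 + 106 = -132*25 + 106 = -3300 + 106 = -3194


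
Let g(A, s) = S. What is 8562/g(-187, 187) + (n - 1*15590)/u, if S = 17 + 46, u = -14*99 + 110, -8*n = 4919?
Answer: 31856051/214368 ≈ 148.60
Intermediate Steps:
n = -4919/8 (n = -⅛*4919 = -4919/8 ≈ -614.88)
u = -1276 (u = -1386 + 110 = -1276)
S = 63
g(A, s) = 63
8562/g(-187, 187) + (n - 1*15590)/u = 8562/63 + (-4919/8 - 1*15590)/(-1276) = 8562*(1/63) + (-4919/8 - 15590)*(-1/1276) = 2854/21 - 129639/8*(-1/1276) = 2854/21 + 129639/10208 = 31856051/214368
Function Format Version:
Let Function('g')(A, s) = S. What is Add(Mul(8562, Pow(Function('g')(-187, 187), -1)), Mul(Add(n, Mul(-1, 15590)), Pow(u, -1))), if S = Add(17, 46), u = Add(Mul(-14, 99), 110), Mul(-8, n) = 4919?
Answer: Rational(31856051, 214368) ≈ 148.60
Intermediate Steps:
n = Rational(-4919, 8) (n = Mul(Rational(-1, 8), 4919) = Rational(-4919, 8) ≈ -614.88)
u = -1276 (u = Add(-1386, 110) = -1276)
S = 63
Function('g')(A, s) = 63
Add(Mul(8562, Pow(Function('g')(-187, 187), -1)), Mul(Add(n, Mul(-1, 15590)), Pow(u, -1))) = Add(Mul(8562, Pow(63, -1)), Mul(Add(Rational(-4919, 8), Mul(-1, 15590)), Pow(-1276, -1))) = Add(Mul(8562, Rational(1, 63)), Mul(Add(Rational(-4919, 8), -15590), Rational(-1, 1276))) = Add(Rational(2854, 21), Mul(Rational(-129639, 8), Rational(-1, 1276))) = Add(Rational(2854, 21), Rational(129639, 10208)) = Rational(31856051, 214368)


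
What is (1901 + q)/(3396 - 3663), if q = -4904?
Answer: 1001/89 ≈ 11.247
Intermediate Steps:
(1901 + q)/(3396 - 3663) = (1901 - 4904)/(3396 - 3663) = -3003/(-267) = -3003*(-1/267) = 1001/89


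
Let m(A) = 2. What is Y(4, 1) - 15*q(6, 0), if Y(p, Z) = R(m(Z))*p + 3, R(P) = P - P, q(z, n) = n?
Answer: 3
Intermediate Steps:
R(P) = 0
Y(p, Z) = 3 (Y(p, Z) = 0*p + 3 = 0 + 3 = 3)
Y(4, 1) - 15*q(6, 0) = 3 - 15*0 = 3 + 0 = 3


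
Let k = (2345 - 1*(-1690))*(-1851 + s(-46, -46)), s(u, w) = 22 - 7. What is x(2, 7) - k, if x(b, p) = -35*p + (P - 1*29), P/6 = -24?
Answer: 7407842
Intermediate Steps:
P = -144 (P = 6*(-24) = -144)
s(u, w) = 15
x(b, p) = -173 - 35*p (x(b, p) = -35*p + (-144 - 1*29) = -35*p + (-144 - 29) = -35*p - 173 = -173 - 35*p)
k = -7408260 (k = (2345 - 1*(-1690))*(-1851 + 15) = (2345 + 1690)*(-1836) = 4035*(-1836) = -7408260)
x(2, 7) - k = (-173 - 35*7) - 1*(-7408260) = (-173 - 245) + 7408260 = -418 + 7408260 = 7407842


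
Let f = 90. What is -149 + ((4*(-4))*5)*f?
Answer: -7349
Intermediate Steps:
-149 + ((4*(-4))*5)*f = -149 + ((4*(-4))*5)*90 = -149 - 16*5*90 = -149 - 80*90 = -149 - 7200 = -7349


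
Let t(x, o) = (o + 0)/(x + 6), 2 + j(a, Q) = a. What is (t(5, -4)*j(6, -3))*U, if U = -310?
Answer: 4960/11 ≈ 450.91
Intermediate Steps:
j(a, Q) = -2 + a
t(x, o) = o/(6 + x)
(t(5, -4)*j(6, -3))*U = ((-4/(6 + 5))*(-2 + 6))*(-310) = (-4/11*4)*(-310) = (-4*1/11*4)*(-310) = -4/11*4*(-310) = -16/11*(-310) = 4960/11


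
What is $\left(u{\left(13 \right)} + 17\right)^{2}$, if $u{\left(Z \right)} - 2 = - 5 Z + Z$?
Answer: $1089$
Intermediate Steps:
$u{\left(Z \right)} = 2 - 4 Z$ ($u{\left(Z \right)} = 2 + \left(- 5 Z + Z\right) = 2 - 4 Z$)
$\left(u{\left(13 \right)} + 17\right)^{2} = \left(\left(2 - 52\right) + 17\right)^{2} = \left(-50 + 17\right)^{2} = \left(-33\right)^{2} = 1089$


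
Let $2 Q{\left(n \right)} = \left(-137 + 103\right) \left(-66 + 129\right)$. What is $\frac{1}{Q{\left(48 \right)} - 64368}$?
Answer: $- \frac{1}{65439} \approx -1.5281 \cdot 10^{-5}$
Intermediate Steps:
$Q{\left(n \right)} = -1071$ ($Q{\left(n \right)} = \frac{\left(-137 + 103\right) \left(-66 + 129\right)}{2} = \frac{\left(-34\right) 63}{2} = \frac{1}{2} \left(-2142\right) = -1071$)
$\frac{1}{Q{\left(48 \right)} - 64368} = \frac{1}{-1071 - 64368} = \frac{1}{-65439} = - \frac{1}{65439}$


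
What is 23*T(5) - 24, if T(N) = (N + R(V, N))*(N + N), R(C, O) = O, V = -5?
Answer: 2276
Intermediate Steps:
T(N) = 4*N² (T(N) = (N + N)*(N + N) = (2*N)*(2*N) = 4*N²)
23*T(5) - 24 = 23*(4*5²) - 24 = 23*(4*25) - 24 = 23*100 - 24 = 2300 - 24 = 2276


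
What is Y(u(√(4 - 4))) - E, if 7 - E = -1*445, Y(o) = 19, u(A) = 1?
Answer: -433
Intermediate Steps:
E = 452 (E = 7 - (-1)*445 = 7 - 1*(-445) = 7 + 445 = 452)
Y(u(√(4 - 4))) - E = 19 - 1*452 = 19 - 452 = -433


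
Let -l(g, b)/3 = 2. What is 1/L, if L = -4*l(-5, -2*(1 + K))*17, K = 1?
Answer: 1/408 ≈ 0.0024510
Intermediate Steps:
l(g, b) = -6 (l(g, b) = -3*2 = -6)
L = 408 (L = -4*(-6)*17 = 24*17 = 408)
1/L = 1/408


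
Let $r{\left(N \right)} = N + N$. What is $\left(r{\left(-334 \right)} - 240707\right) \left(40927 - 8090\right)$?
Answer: $-7926030875$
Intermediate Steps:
$r{\left(N \right)} = 2 N$
$\left(r{\left(-334 \right)} - 240707\right) \left(40927 - 8090\right) = \left(2 \left(-334\right) - 240707\right) \left(40927 - 8090\right) = \left(-668 - 240707\right) 32837 = \left(-241375\right) 32837 = -7926030875$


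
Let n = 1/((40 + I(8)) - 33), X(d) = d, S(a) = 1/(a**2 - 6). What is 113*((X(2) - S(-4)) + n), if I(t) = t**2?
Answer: 153567/710 ≈ 216.29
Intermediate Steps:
S(a) = 1/(-6 + a**2)
n = 1/71 (n = 1/((40 + 8**2) - 33) = 1/((40 + 64) - 33) = 1/(104 - 33) = 1/71 ≈ 0.014085)
113*((X(2) - S(-4)) + n) = 113*((2 - 1/(-6 + (-4)**2)) + 1/71) = 113*((2 - 1/(-6 + 16)) + 1/71) = 113*((2 - 1/10) + 1/71) = 113*(19/10 + 1/71) = 113*(1359/710) = 153567/710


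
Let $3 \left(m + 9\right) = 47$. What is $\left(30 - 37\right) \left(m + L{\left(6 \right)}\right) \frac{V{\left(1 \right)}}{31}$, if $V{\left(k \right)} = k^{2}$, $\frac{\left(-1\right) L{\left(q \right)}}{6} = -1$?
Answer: $- \frac{266}{93} \approx -2.8602$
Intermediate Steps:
$m = \frac{20}{3}$ ($m = -9 + \frac{1}{3} \cdot 47 = -9 + \frac{47}{3} = \frac{20}{3} \approx 6.6667$)
$L{\left(q \right)} = 6$ ($L{\left(q \right)} = \left(-6\right) \left(-1\right) = 6$)
$\left(30 - 37\right) \left(m + L{\left(6 \right)}\right) \frac{V{\left(1 \right)}}{31} = \left(30 - 37\right) \left(\frac{20}{3} + 6\right) \frac{1^{2}}{31} = \left(-7\right) \frac{38}{3} \cdot 1 \cdot \frac{1}{31} = \left(- \frac{266}{3}\right) \frac{1}{31} = - \frac{266}{93}$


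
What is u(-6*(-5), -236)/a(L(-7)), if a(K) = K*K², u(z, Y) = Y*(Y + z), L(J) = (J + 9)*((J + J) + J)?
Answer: -6077/9261 ≈ -0.65619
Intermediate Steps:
L(J) = 3*J*(9 + J) (L(J) = (9 + J)*(2*J + J) = (9 + J)*(3*J) = 3*J*(9 + J))
a(K) = K³
u(-6*(-5), -236)/a(L(-7)) = (-236*(-236 - 6*(-5)))/((3*(-7)*(9 - 7))³) = (-236*(-236 + 30))/((3*(-7)*2)³) = (-236*(-206))/((-42)³) = 48616/(-74088) = 48616*(-1/74088) = -6077/9261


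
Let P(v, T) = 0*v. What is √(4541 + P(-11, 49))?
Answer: √4541 ≈ 67.387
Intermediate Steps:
P(v, T) = 0
√(4541 + P(-11, 49)) = √(4541 + 0) = √4541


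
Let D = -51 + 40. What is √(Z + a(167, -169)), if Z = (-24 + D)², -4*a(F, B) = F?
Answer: √4733/2 ≈ 34.398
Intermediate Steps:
a(F, B) = -F/4
D = -11
Z = 1225 (Z = (-24 - 11)² = (-35)² = 1225)
√(Z + a(167, -169)) = √(1225 - ¼*167) = √(1225 - 167/4) = √(4733/4) = √4733/2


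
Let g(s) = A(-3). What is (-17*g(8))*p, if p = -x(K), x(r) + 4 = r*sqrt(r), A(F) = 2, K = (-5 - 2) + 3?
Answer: -136 - 272*I ≈ -136.0 - 272.0*I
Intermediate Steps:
K = -4 (K = -7 + 3 = -4)
g(s) = 2
x(r) = -4 + r**(3/2) (x(r) = -4 + r*sqrt(r) = -4 + r**(3/2))
p = 4 + 8*I (p = -(-4 + (-4)**(3/2)) = -(-4 - 8*I) = 4 + 8*I ≈ 4.0 + 8.0*I)
(-17*g(8))*p = (-17*2)*(4 + 8*I) = -34*(4 + 8*I) = -136 - 272*I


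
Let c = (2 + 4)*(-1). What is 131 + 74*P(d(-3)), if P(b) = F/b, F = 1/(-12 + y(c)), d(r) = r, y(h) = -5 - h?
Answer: 4397/33 ≈ 133.24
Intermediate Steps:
c = -6 (c = 6*(-1) = -6)
F = -1/11 (F = 1/(-12 + (-5 - 1*(-6))) = 1/(-12 + (-5 + 6)) = 1/(-12 + 1) = 1/(-11) = -1/11 ≈ -0.090909)
P(b) = -1/(11*b)
131 + 74*P(d(-3)) = 131 + 74*(-1/11/(-3)) = 131 + 74*(-1/11*(-⅓)) = 131 + 74*(1/33) = 131 + 74/33 = 4397/33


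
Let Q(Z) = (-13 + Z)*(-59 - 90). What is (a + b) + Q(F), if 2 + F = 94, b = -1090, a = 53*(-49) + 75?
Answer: -15383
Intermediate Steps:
a = -2522 (a = -2597 + 75 = -2522)
F = 92 (F = -2 + 94 = 92)
Q(Z) = 1937 - 149*Z (Q(Z) = (-13 + Z)*(-149) = 1937 - 149*Z)
(a + b) + Q(F) = (-2522 - 1090) + (1937 - 149*92) = -3612 + (1937 - 13708) = -3612 - 11771 = -15383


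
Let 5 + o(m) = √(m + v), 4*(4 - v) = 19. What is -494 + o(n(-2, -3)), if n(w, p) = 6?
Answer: -499 + √21/2 ≈ -496.71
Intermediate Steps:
v = -¾ (v = 4 - ¼*19 = 4 - 19/4 = -¾ ≈ -0.75000)
o(m) = -5 + √(-¾ + m) (o(m) = -5 + √(m - ¾) = -5 + √(-¾ + m))
-494 + o(n(-2, -3)) = -494 + (-5 + √(-3 + 4*6)/2) = -494 + (-5 + √(-3 + 24)/2) = -494 + (-5 + √21/2) = -499 + √21/2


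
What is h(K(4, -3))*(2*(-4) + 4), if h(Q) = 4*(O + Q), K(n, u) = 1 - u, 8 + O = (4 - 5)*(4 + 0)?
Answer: 128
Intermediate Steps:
O = -12 (O = -8 + (4 - 5)*(4 + 0) = -8 - 1*4 = -8 - 4 = -12)
h(Q) = -48 + 4*Q (h(Q) = 4*(-12 + Q) = -48 + 4*Q)
h(K(4, -3))*(2*(-4) + 4) = (-48 + 4*(1 - 1*(-3)))*(2*(-4) + 4) = (-48 + 4*(1 + 3))*(-8 + 4) = (-48 + 4*4)*(-4) = (-48 + 16)*(-4) = -32*(-4) = 128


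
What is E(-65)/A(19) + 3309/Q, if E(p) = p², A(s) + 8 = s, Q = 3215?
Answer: 13619774/35365 ≈ 385.12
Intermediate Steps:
A(s) = -8 + s
E(-65)/A(19) + 3309/Q = (-65)²/(-8 + 19) + 3309/3215 = 4225/11 + 3309*(1/3215) = 4225*(1/11) + 3309/3215 = 4225/11 + 3309/3215 = 13619774/35365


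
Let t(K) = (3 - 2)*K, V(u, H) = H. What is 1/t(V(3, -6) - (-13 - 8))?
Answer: 1/15 ≈ 0.066667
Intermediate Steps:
t(K) = K (t(K) = 1*K = K)
1/t(V(3, -6) - (-13 - 8)) = 1/(-6 - (-13 - 8)) = 1/(-6 - 1*(-21)) = 1/(-6 + 21) = 1/15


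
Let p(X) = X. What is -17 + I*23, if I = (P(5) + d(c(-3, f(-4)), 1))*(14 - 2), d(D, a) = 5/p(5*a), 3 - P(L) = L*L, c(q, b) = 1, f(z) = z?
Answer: -5813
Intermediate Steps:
P(L) = 3 - L² (P(L) = 3 - L*L = 3 - L²)
d(D, a) = 1/a (d(D, a) = 5/((5*a)) = 5*(1/(5*a)) = 1/a)
I = -252 (I = ((3 - 1*5²) + 1/1)*(14 - 2) = ((3 - 1*25) + 1)*12 = ((3 - 25) + 1)*12 = (-22 + 1)*12 = -21*12 = -252)
-17 + I*23 = -17 - 252*23 = -17 - 5796 = -5813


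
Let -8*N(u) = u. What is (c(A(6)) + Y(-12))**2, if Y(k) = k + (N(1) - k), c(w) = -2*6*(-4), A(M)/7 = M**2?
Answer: 146689/64 ≈ 2292.0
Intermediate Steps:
N(u) = -u/8
A(M) = 7*M**2
c(w) = 48 (c(w) = -12*(-4) = 48)
Y(k) = -1/8 (Y(k) = k + (-1/8*1 - k) = k + (-1/8 - k) = -1/8)
(c(A(6)) + Y(-12))**2 = (48 - 1/8)**2 = (383/8)**2 = 146689/64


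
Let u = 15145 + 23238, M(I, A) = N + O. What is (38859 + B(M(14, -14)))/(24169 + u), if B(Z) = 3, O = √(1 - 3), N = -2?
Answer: 19431/31276 ≈ 0.62127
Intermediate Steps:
O = I*√2 (O = √(-2) = I*√2 ≈ 1.4142*I)
M(I, A) = -2 + I*√2
u = 38383
(38859 + B(M(14, -14)))/(24169 + u) = (38859 + 3)/(24169 + 38383) = 38862/62552 = 38862*(1/62552) = 19431/31276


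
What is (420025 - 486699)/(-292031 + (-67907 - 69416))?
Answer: 33337/214677 ≈ 0.15529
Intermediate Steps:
(420025 - 486699)/(-292031 + (-67907 - 69416)) = -66674/(-292031 - 137323) = -66674/(-429354) = -66674*(-1/429354) = 33337/214677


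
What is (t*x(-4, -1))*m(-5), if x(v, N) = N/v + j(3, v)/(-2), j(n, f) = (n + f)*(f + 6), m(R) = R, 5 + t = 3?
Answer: 25/2 ≈ 12.500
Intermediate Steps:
t = -2 (t = -5 + 3 = -2)
j(n, f) = (6 + f)*(f + n) (j(n, f) = (f + n)*(6 + f) = (6 + f)*(f + n))
x(v, N) = -9 - 9*v/2 - v²/2 + N/v (x(v, N) = N/v + (v² + 6*v + 6*3 + v*3)/(-2) = N/v + (v² + 6*v + 18 + 3*v)*(-½) = N/v + (18 + v² + 9*v)*(-½) = N/v + (-9 - 9*v/2 - v²/2) = -9 - 9*v/2 - v²/2 + N/v)
(t*x(-4, -1))*m(-5) = -2*(-1 - ½*(-4)*(18 + (-4)² + 9*(-4)))/(-4)*(-5) = -(-1)*(-1 - ½*(-4)*(18 + 16 - 36))/2*(-5) = -(-1)*(-1 - ½*(-4)*(-2))/2*(-5) = -(-1)*(-1 - 4)/2*(-5) = -(-1)*(-5)/2*(-5) = -2*5/4*(-5) = -5/2*(-5) = 25/2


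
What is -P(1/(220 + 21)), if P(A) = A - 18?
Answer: 4337/241 ≈ 17.996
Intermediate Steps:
P(A) = -18 + A
-P(1/(220 + 21)) = -(-18 + 1/(220 + 21)) = -(-18 + 1/241) = -1*(-4337/241) = 4337/241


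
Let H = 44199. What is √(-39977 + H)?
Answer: √4222 ≈ 64.977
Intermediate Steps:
√(-39977 + H) = √(-39977 + 44199) = √4222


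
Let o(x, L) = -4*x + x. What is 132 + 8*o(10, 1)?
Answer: -108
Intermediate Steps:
o(x, L) = -3*x
132 + 8*o(10, 1) = 132 + 8*(-3*10) = 132 + 8*(-30) = 132 - 240 = -108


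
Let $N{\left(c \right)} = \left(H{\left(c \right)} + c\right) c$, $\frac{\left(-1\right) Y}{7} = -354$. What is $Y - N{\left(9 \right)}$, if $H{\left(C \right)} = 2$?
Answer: $2379$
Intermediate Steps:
$Y = 2478$ ($Y = \left(-7\right) \left(-354\right) = 2478$)
$N{\left(c \right)} = c \left(2 + c\right)$ ($N{\left(c \right)} = \left(2 + c\right) c = c \left(2 + c\right)$)
$Y - N{\left(9 \right)} = 2478 - 9 \left(2 + 9\right) = 2478 - 9 \cdot 11 = 2478 - 99 = 2379$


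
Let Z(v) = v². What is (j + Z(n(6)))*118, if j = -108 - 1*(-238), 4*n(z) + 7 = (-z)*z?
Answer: 231811/8 ≈ 28976.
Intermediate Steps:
n(z) = -7/4 - z²/4 (n(z) = -7/4 + ((-z)*z)/4 = -7/4 + (-z²)/4 = -7/4 - z²/4)
j = 130 (j = -108 + 238 = 130)
(j + Z(n(6)))*118 = (130 + (-7/4 - ¼*6²)²)*118 = (130 + (-7/4 - ¼*36)²)*118 = (130 + (-7/4 - 9)²)*118 = (130 + (-43/4)²)*118 = (130 + 1849/16)*118 = (3929/16)*118 = 231811/8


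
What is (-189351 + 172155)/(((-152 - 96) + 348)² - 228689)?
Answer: 17196/218689 ≈ 0.078632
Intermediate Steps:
(-189351 + 172155)/(((-152 - 96) + 348)² - 228689) = -17196/((-248 + 348)² - 228689) = -17196/(100² - 228689) = -17196/(10000 - 228689) = -17196/(-218689) = -17196*(-1/218689) = 17196/218689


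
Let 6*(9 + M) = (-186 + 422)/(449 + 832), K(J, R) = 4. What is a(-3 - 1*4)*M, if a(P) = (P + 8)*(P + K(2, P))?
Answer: 34469/1281 ≈ 26.908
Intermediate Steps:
M = -34469/3843 (M = -9 + ((-186 + 422)/(449 + 832))/6 = -9 + (236/1281)/6 = -9 + (236*(1/1281))/6 = -9 + (1/6)*(236/1281) = -9 + 118/3843 = -34469/3843 ≈ -8.9693)
a(P) = (4 + P)*(8 + P) (a(P) = (P + 8)*(P + 4) = (8 + P)*(4 + P) = (4 + P)*(8 + P))
a(-3 - 1*4)*M = (32 + (-3 - 1*4)**2 + 12*(-3 - 1*4))*(-34469/3843) = (32 + (-3 - 4)**2 + 12*(-3 - 4))*(-34469/3843) = (32 + (-7)**2 + 12*(-7))*(-34469/3843) = (32 + 49 - 84)*(-34469/3843) = -3*(-34469/3843) = 34469/1281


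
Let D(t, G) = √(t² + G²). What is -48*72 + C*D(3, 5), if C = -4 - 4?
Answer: -3456 - 8*√34 ≈ -3502.6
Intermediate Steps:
C = -8
D(t, G) = √(G² + t²)
-48*72 + C*D(3, 5) = -48*72 - 8*√(5² + 3²) = -3456 - 8*√(25 + 9) = -3456 - 8*√34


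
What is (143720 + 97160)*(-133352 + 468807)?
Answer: 80804400400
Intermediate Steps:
(143720 + 97160)*(-133352 + 468807) = 240880*335455 = 80804400400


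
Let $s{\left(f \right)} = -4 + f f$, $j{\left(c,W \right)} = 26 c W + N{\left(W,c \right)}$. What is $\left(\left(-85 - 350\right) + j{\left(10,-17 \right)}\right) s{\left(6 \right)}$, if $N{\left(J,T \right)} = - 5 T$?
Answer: $-156960$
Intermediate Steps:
$j{\left(c,W \right)} = - 5 c + 26 W c$ ($j{\left(c,W \right)} = 26 c W - 5 c = 26 W c - 5 c = - 5 c + 26 W c$)
$s{\left(f \right)} = -4 + f^{2}$
$\left(\left(-85 - 350\right) + j{\left(10,-17 \right)}\right) s{\left(6 \right)} = \left(\left(-85 - 350\right) + 10 \left(-5 + 26 \left(-17\right)\right)\right) \left(-4 + 6^{2}\right) = \left(-435 + 10 \left(-5 - 442\right)\right) \left(-4 + 36\right) = \left(-435 + 10 \left(-447\right)\right) 32 = \left(-435 - 4470\right) 32 = \left(-4905\right) 32 = -156960$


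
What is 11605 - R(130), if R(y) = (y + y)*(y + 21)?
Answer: -27655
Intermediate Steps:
R(y) = 2*y*(21 + y) (R(y) = (2*y)*(21 + y) = 2*y*(21 + y))
11605 - R(130) = 11605 - 2*130*(21 + 130) = 11605 - 2*130*151 = 11605 - 1*39260 = 11605 - 39260 = -27655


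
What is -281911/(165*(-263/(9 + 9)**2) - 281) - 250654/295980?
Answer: 4500144681269/6631875870 ≈ 678.56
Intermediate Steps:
-281911/(165*(-263/(9 + 9)**2) - 281) - 250654/295980 = -281911/(165*(-263/(18**2)) - 281) - 250654*1/295980 = -281911/(165*(-263/324) - 281) - 125327/147990 = -281911/(-14465/108 - 281) - 125327/147990 = -281911/(-44813/108) - 125327/147990 = -281911*(-108/44813) - 125327/147990 = 30446388/44813 - 125327/147990 = 4500144681269/6631875870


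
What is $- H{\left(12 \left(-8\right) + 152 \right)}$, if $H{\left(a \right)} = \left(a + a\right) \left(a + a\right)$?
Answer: $-12544$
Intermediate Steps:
$H{\left(a \right)} = 4 a^{2}$ ($H{\left(a \right)} = 2 a 2 a = 4 a^{2}$)
$- H{\left(12 \left(-8\right) + 152 \right)} = - 4 \left(12 \left(-8\right) + 152\right)^{2} = - 4 \left(-96 + 152\right)^{2} = - 4 \cdot 56^{2} = - 4 \cdot 3136 = \left(-1\right) 12544 = -12544$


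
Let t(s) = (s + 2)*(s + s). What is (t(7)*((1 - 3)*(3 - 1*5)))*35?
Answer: 17640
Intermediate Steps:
t(s) = 2*s*(2 + s) (t(s) = (2 + s)*(2*s) = 2*s*(2 + s))
(t(7)*((1 - 3)*(3 - 1*5)))*35 = ((2*7*(2 + 7))*((1 - 3)*(3 - 1*5)))*35 = ((2*7*9)*(-2*(3 - 5)))*35 = (126*(-2*(-2)))*35 = (126*4)*35 = 504*35 = 17640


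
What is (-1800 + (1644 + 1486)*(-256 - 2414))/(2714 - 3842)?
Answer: 696575/94 ≈ 7410.4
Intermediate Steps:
(-1800 + (1644 + 1486)*(-256 - 2414))/(2714 - 3842) = (-1800 + 3130*(-2670))/(-1128) = (-1800 - 8357100)*(-1/1128) = -8358900*(-1/1128) = 696575/94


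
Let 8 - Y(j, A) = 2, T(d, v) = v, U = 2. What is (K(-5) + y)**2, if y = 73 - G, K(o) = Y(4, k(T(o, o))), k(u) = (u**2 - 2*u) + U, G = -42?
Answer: 14641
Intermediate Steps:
k(u) = 2 + u**2 - 2*u (k(u) = (u**2 - 2*u) + 2 = 2 + u**2 - 2*u)
Y(j, A) = 6 (Y(j, A) = 8 - 1*2 = 8 - 2 = 6)
K(o) = 6
y = 115 (y = 73 - 1*(-42) = 73 + 42 = 115)
(K(-5) + y)**2 = (6 + 115)**2 = 121**2 = 14641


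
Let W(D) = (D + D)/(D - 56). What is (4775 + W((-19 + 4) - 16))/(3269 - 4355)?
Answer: -415487/94482 ≈ -4.3975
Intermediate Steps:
W(D) = 2*D/(-56 + D) (W(D) = (2*D)/(-56 + D) = 2*D/(-56 + D))
(4775 + W((-19 + 4) - 16))/(3269 - 4355) = (4775 + 2*((-19 + 4) - 16)/(-56 + ((-19 + 4) - 16)))/(3269 - 4355) = (4775 + 2*(-15 - 16)/(-56 + (-15 - 16)))/(-1086) = (4775 + 2*(-31)/(-56 - 31))*(-1/1086) = (4775 + 2*(-31)/(-87))*(-1/1086) = (4775 + 2*(-31)*(-1/87))*(-1/1086) = (4775 + 62/87)*(-1/1086) = (415487/87)*(-1/1086) = -415487/94482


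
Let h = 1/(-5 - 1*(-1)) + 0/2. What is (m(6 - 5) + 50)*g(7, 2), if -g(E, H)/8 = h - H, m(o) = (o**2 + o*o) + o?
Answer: 954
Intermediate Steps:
h = -1/4 (h = 1/(-5 + 1) + 0*(1/2) = 1/(-4) + 0 = 1*(-1/4) + 0 = -1/4 + 0 = -1/4 ≈ -0.25000)
m(o) = o + 2*o**2 (m(o) = (o**2 + o**2) + o = 2*o**2 + o = o + 2*o**2)
g(E, H) = 2 + 8*H (g(E, H) = -8*(-1/4 - H) = 2 + 8*H)
(m(6 - 5) + 50)*g(7, 2) = ((6 - 5)*(1 + 2*(6 - 5)) + 50)*(2 + 8*2) = (1*(1 + 2*1) + 50)*(2 + 16) = (1*(1 + 2) + 50)*18 = (1*3 + 50)*18 = (3 + 50)*18 = 53*18 = 954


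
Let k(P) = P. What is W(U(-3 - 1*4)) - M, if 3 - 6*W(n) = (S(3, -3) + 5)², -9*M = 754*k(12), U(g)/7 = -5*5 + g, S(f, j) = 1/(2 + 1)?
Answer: 54059/54 ≈ 1001.1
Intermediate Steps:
S(f, j) = ⅓ (S(f, j) = 1/3 = ⅓)
U(g) = -175 + 7*g (U(g) = 7*(-5*5 + g) = 7*(-25 + g) = -175 + 7*g)
M = -3016/3 (M = -754*12/9 = -⅑*9048 = -3016/3 ≈ -1005.3)
W(n) = -229/54 (W(n) = ½ - (⅓ + 5)²/6 = ½ - (16/3)²/6 = ½ - ⅙*256/9 = ½ - 128/27 = -229/54)
W(U(-3 - 1*4)) - M = -229/54 - 1*(-3016/3) = -229/54 + 3016/3 = 54059/54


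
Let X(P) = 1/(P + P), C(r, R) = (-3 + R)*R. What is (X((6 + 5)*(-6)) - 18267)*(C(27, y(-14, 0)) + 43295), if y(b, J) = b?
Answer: -34989576195/44 ≈ -7.9522e+8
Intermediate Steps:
C(r, R) = R*(-3 + R)
X(P) = 1/(2*P)
(X((6 + 5)*(-6)) - 18267)*(C(27, y(-14, 0)) + 43295) = (1/(2*(((6 + 5)*(-6)))) - 18267)*(-14*(-3 - 14) + 43295) = (1/(2*((11*(-6)))) - 18267)*(-14*(-17) + 43295) = ((½)/(-66) - 18267)*(238 + 43295) = ((½)*(-1/66) - 18267)*43533 = (-1/132 - 18267)*43533 = -2411245/132*43533 = -34989576195/44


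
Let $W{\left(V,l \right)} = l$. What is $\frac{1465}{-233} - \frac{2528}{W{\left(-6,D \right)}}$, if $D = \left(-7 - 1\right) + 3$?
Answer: $\frac{581699}{1165} \approx 499.31$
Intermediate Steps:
$D = -5$ ($D = -8 + 3 = -5$)
$\frac{1465}{-233} - \frac{2528}{W{\left(-6,D \right)}} = \frac{1465}{-233} - \frac{2528}{-5} = 1465 \left(- \frac{1}{233}\right) - - \frac{2528}{5} = - \frac{1465}{233} + \frac{2528}{5} = \frac{581699}{1165}$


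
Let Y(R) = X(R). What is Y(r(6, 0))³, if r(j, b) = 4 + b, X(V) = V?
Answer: 64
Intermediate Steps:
Y(R) = R
Y(r(6, 0))³ = (4 + 0)³ = 4³ = 64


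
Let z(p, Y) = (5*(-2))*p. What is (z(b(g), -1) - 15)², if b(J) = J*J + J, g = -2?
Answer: 1225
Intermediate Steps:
b(J) = J + J² (b(J) = J² + J = J + J²)
z(p, Y) = -10*p
(z(b(g), -1) - 15)² = (-(-20)*(1 - 2) - 15)² = (-(-20)*(-1) - 15)² = (-10*2 - 15)² = (-20 - 15)² = (-35)² = 1225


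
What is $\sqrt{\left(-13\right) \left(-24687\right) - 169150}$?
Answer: $\sqrt{151781} \approx 389.59$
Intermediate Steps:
$\sqrt{\left(-13\right) \left(-24687\right) - 169150} = \sqrt{320931 - 169150} = \sqrt{151781}$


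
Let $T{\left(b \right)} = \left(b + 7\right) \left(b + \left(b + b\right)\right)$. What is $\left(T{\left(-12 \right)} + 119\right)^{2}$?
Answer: $89401$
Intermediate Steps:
$T{\left(b \right)} = 3 b \left(7 + b\right)$ ($T{\left(b \right)} = \left(7 + b\right) \left(b + 2 b\right) = \left(7 + b\right) 3 b = 3 b \left(7 + b\right)$)
$\left(T{\left(-12 \right)} + 119\right)^{2} = \left(3 \left(-12\right) \left(7 - 12\right) + 119\right)^{2} = \left(3 \left(-12\right) \left(-5\right) + 119\right)^{2} = \left(180 + 119\right)^{2} = 299^{2} = 89401$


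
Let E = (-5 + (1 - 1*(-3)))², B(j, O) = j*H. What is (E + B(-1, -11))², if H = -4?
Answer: 25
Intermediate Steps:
B(j, O) = -4*j (B(j, O) = j*(-4) = -4*j)
E = 1 (E = (-5 + (1 + 3))² = (-5 + 4)² = (-1)² = 1)
(E + B(-1, -11))² = (1 - 4*(-1))² = (1 + 4)² = 5² = 25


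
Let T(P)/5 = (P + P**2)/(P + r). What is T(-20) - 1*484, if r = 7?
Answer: -8192/13 ≈ -630.15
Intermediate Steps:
T(P) = 5*(P + P**2)/(7 + P) (T(P) = 5*((P + P**2)/(P + 7)) = 5*((P + P**2)/(7 + P)) = 5*(P + P**2)/(7 + P))
T(-20) - 1*484 = 5*(-20)*(1 - 20)/(7 - 20) - 1*484 = 5*(-20)*(-19)/(-13) - 484 = 5*(-20)*(-1/13)*(-19) - 484 = -1900/13 - 484 = -8192/13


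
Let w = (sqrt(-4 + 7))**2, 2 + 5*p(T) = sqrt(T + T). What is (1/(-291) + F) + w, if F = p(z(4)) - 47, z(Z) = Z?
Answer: -64607/1455 + 2*sqrt(2)/5 ≈ -43.838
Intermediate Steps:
p(T) = -2/5 + sqrt(2)*sqrt(T)/5 (p(T) = -2/5 + sqrt(T + T)/5 = -2/5 + sqrt(2*T)/5 = -2/5 + (sqrt(2)*sqrt(T))/5 = -2/5 + sqrt(2)*sqrt(T)/5)
F = -237/5 + 2*sqrt(2)/5 (F = (-2/5 + sqrt(2)*sqrt(4)/5) - 47 = (-2/5 + (1/5)*sqrt(2)*2) - 47 = (-2/5 + 2*sqrt(2)/5) - 47 = -237/5 + 2*sqrt(2)/5 ≈ -46.834)
w = 3 (w = (sqrt(3))**2 = 3)
(1/(-291) + F) + w = (1/(-291) + (-237/5 + 2*sqrt(2)/5)) + 3 = (-1/291 + (-237/5 + 2*sqrt(2)/5)) + 3 = (-68972/1455 + 2*sqrt(2)/5) + 3 = -64607/1455 + 2*sqrt(2)/5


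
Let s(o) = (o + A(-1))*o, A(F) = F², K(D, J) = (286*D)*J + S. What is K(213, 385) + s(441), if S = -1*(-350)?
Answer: 23648702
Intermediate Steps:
S = 350
K(D, J) = 350 + 286*D*J (K(D, J) = (286*D)*J + 350 = 286*D*J + 350 = 350 + 286*D*J)
s(o) = o*(1 + o) (s(o) = (o + (-1)²)*o = (o + 1)*o = (1 + o)*o = o*(1 + o))
K(213, 385) + s(441) = (350 + 286*213*385) + 441*(1 + 441) = (350 + 23453430) + 441*442 = 23453780 + 194922 = 23648702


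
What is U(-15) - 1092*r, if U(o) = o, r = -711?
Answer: 776397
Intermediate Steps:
U(-15) - 1092*r = -15 - 1092*(-711) = -15 + 776412 = 776397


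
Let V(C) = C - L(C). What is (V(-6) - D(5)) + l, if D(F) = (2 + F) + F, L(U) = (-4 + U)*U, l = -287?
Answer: -365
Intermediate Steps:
L(U) = U*(-4 + U)
V(C) = C - C*(-4 + C)
D(F) = 2 + 2*F
(V(-6) - D(5)) + l = (-6*(5 - 1*(-6)) - (2 + 2*5)) - 287 = (-6*(5 + 6) - (2 + 10)) - 287 = (-6*11 - 1*12) - 287 = (-66 - 12) - 287 = -78 - 287 = -365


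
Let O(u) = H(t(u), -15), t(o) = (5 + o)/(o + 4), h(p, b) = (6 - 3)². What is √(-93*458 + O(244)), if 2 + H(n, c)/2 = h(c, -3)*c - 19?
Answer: I*√42906 ≈ 207.14*I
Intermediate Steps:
h(p, b) = 9 (h(p, b) = 3² = 9)
t(o) = (5 + o)/(4 + o)
H(n, c) = -42 + 18*c (H(n, c) = -4 + 2*(9*c - 19) = -4 + 2*(-19 + 9*c) = -4 + (-38 + 18*c) = -42 + 18*c)
O(u) = -312 (O(u) = -42 + 18*(-15) = -42 - 270 = -312)
√(-93*458 + O(244)) = √(-93*458 - 312) = √(-42594 - 312) = √(-42906) = I*√42906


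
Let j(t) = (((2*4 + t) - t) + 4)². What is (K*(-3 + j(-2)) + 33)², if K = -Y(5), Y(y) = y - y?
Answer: 1089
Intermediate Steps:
Y(y) = 0
j(t) = 144 (j(t) = (((8 + t) - t) + 4)² = (8 + 4)² = 12² = 144)
K = 0 (K = -1*0 = 0)
(K*(-3 + j(-2)) + 33)² = (0*(-3 + 144) + 33)² = (0*141 + 33)² = (0 + 33)² = 33² = 1089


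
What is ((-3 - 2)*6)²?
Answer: 900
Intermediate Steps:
((-3 - 2)*6)² = (-5*6)² = (-30)² = 900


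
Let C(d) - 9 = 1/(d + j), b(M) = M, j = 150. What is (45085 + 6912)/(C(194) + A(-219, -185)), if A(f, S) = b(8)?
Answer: 17886968/5849 ≈ 3058.1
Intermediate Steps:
C(d) = 9 + 1/(150 + d) (C(d) = 9 + 1/(d + 150) = 9 + 1/(150 + d))
A(f, S) = 8
(45085 + 6912)/(C(194) + A(-219, -185)) = (45085 + 6912)/((1351 + 9*194)/(150 + 194) + 8) = 51997/((1351 + 1746)/344 + 8) = 51997/((1/344)*3097 + 8) = 51997/(3097/344 + 8) = 51997/(5849/344) = 51997*(344/5849) = 17886968/5849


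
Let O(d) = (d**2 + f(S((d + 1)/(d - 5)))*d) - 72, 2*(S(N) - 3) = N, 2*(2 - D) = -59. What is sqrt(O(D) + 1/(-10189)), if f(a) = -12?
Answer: sqrt(225176258093)/20378 ≈ 23.286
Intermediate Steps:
D = 63/2 (D = 2 - 1/2*(-59) = 2 + 59/2 = 63/2 ≈ 31.500)
S(N) = 3 + N/2
O(d) = -72 + d**2 - 12*d (O(d) = (d**2 - 12*d) - 72 = -72 + d**2 - 12*d)
sqrt(O(D) + 1/(-10189)) = sqrt((-72 + (63/2)**2 - 12*63/2) + 1/(-10189)) = sqrt((-72 + 3969/4 - 378) - 1/10189) = sqrt(2169/4 - 1/10189) = sqrt(22099937/40756) = sqrt(225176258093)/20378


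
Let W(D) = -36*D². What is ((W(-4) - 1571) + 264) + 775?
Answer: -1108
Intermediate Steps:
((W(-4) - 1571) + 264) + 775 = ((-36*(-4)² - 1571) + 264) + 775 = ((-36*16 - 1571) + 264) + 775 = ((-576 - 1571) + 264) + 775 = (-2147 + 264) + 775 = -1883 + 775 = -1108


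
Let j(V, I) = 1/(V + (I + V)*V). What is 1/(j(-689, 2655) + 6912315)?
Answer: 1355263/9368004763844 ≈ 1.4467e-7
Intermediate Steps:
j(V, I) = 1/(V + V*(I + V))
1/(j(-689, 2655) + 6912315) = 1/(1/((-689)*(1 + 2655 - 689)) + 6912315) = 1/(-1/689/1967 + 6912315) = 1/(-1/689*1/1967 + 6912315) = 1/(-1/1355263 + 6912315) = 1/(9368004763844/1355263) = 1355263/9368004763844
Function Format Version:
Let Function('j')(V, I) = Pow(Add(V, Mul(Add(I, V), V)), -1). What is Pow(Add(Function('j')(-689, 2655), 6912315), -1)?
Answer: Rational(1355263, 9368004763844) ≈ 1.4467e-7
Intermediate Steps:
Function('j')(V, I) = Pow(Add(V, Mul(V, Add(I, V))), -1)
Pow(Add(Function('j')(-689, 2655), 6912315), -1) = Pow(Add(Mul(Pow(-689, -1), Pow(Add(1, 2655, -689), -1)), 6912315), -1) = Pow(Add(Mul(Rational(-1, 689), Pow(1967, -1)), 6912315), -1) = Pow(Add(Mul(Rational(-1, 689), Rational(1, 1967)), 6912315), -1) = Pow(Add(Rational(-1, 1355263), 6912315), -1) = Pow(Rational(9368004763844, 1355263), -1) = Rational(1355263, 9368004763844)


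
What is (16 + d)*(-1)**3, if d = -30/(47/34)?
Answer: 268/47 ≈ 5.7021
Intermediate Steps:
d = -1020/47 (d = -30/(47*(1/34)) = -30/47/34 = -30*34/47 = -1020/47 ≈ -21.702)
(16 + d)*(-1)**3 = (16 - 1020/47)*(-1)**3 = -268/47*(-1) = 268/47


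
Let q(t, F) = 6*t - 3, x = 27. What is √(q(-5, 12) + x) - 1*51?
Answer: -51 + I*√6 ≈ -51.0 + 2.4495*I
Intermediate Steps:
q(t, F) = -3 + 6*t
√(q(-5, 12) + x) - 1*51 = √((-3 + 6*(-5)) + 27) - 1*51 = √((-3 - 30) + 27) - 51 = √(-33 + 27) - 51 = √(-6) - 51 = I*√6 - 51 = -51 + I*√6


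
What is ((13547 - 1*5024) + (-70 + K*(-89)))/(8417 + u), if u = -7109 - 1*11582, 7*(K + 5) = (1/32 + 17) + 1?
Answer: -1941799/2301376 ≈ -0.84376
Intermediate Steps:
K = -543/224 (K = -5 + ((1/32 + 17) + 1)/7 = -5 + (545/32 + 1)/7 = -5 + (⅐)*(577/32) = -5 + 577/224 = -543/224 ≈ -2.4241)
u = -18691 (u = -7109 - 11582 = -18691)
((13547 - 1*5024) + (-70 + K*(-89)))/(8417 + u) = ((13547 - 1*5024) + (-70 - 543/224*(-89)))/(8417 - 18691) = ((13547 - 5024) + (-70 + 48327/224))/(-10274) = (8523 + 32647/224)*(-1/10274) = (1941799/224)*(-1/10274) = -1941799/2301376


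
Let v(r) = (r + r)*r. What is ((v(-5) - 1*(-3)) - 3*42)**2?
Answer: 5329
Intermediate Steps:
v(r) = 2*r**2 (v(r) = (2*r)*r = 2*r**2)
((v(-5) - 1*(-3)) - 3*42)**2 = ((2*(-5)**2 - 1*(-3)) - 3*42)**2 = ((2*25 + 3) - 126)**2 = ((50 + 3) - 126)**2 = (53 - 126)**2 = (-73)**2 = 5329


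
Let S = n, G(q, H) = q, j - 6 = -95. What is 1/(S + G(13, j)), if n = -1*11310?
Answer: -1/11297 ≈ -8.8519e-5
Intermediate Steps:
j = -89 (j = 6 - 95 = -89)
n = -11310
S = -11310
1/(S + G(13, j)) = 1/(-11310 + 13) = 1/(-11297) = -1/11297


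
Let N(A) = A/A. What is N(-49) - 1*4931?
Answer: -4930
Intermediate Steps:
N(A) = 1
N(-49) - 1*4931 = 1 - 1*4931 = 1 - 4931 = -4930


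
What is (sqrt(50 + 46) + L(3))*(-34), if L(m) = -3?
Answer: 102 - 136*sqrt(6) ≈ -231.13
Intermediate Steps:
(sqrt(50 + 46) + L(3))*(-34) = (sqrt(50 + 46) - 3)*(-34) = (sqrt(96) - 3)*(-34) = (4*sqrt(6) - 3)*(-34) = (-3 + 4*sqrt(6))*(-34) = 102 - 136*sqrt(6)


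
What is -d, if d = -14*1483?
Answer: 20762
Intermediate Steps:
d = -20762
-d = -1*(-20762) = 20762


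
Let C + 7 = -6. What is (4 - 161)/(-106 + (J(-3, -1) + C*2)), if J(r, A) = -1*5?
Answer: 157/137 ≈ 1.1460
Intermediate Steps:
C = -13 (C = -7 - 6 = -13)
J(r, A) = -5
(4 - 161)/(-106 + (J(-3, -1) + C*2)) = (4 - 161)/(-106 + (-5 - 13*2)) = -157/(-106 + (-5 - 26)) = -157/(-106 - 31) = -157/(-137) = -157*(-1/137) = 157/137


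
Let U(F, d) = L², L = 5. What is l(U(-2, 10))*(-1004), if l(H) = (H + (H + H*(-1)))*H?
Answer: -627500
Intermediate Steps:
U(F, d) = 25 (U(F, d) = 5² = 25)
l(H) = H² (l(H) = (H + (H - H))*H = (H + 0)*H = H*H = H²)
l(U(-2, 10))*(-1004) = 25²*(-1004) = 625*(-1004) = -627500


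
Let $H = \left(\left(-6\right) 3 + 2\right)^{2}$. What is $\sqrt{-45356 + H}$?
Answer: $10 i \sqrt{451} \approx 212.37 i$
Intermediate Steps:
$H = 256$ ($H = \left(-18 + 2\right)^{2} = \left(-16\right)^{2} = 256$)
$\sqrt{-45356 + H} = \sqrt{-45356 + 256} = \sqrt{-45100} = 10 i \sqrt{451}$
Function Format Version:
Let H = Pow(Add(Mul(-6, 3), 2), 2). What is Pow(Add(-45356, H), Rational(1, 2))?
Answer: Mul(10, I, Pow(451, Rational(1, 2))) ≈ Mul(212.37, I)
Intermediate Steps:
H = 256 (H = Pow(Add(-18, 2), 2) = Pow(-16, 2) = 256)
Pow(Add(-45356, H), Rational(1, 2)) = Pow(Add(-45356, 256), Rational(1, 2)) = Pow(-45100, Rational(1, 2)) = Mul(10, I, Pow(451, Rational(1, 2)))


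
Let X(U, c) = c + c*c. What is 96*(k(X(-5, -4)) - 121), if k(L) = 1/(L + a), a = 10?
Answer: -127728/11 ≈ -11612.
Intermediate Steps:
X(U, c) = c + c²
k(L) = 1/(10 + L) (k(L) = 1/(L + 10) = 1/(10 + L))
96*(k(X(-5, -4)) - 121) = 96*(1/(10 - 4*(1 - 4)) - 121) = 96*(1/(10 - 4*(-3)) - 121) = 96*(1/(10 + 12) - 121) = 96*(1/22 - 121) = 96*(-2661/22) = -127728/11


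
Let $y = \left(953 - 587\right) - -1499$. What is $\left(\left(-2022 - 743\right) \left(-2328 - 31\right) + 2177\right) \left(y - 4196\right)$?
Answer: $-15209336772$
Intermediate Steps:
$y = 1865$ ($y = 366 + 1499 = 1865$)
$\left(\left(-2022 - 743\right) \left(-2328 - 31\right) + 2177\right) \left(y - 4196\right) = \left(\left(-2022 - 743\right) \left(-2328 - 31\right) + 2177\right) \left(1865 - 4196\right) = \left(- 2765 \left(-2328 - 31\right) + 2177\right) \left(-2331\right) = \left(\left(-2765\right) \left(-2359\right) + 2177\right) \left(-2331\right) = \left(6522635 + 2177\right) \left(-2331\right) = 6524812 \left(-2331\right) = -15209336772$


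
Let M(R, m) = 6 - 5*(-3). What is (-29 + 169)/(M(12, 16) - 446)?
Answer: -28/85 ≈ -0.32941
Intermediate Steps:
M(R, m) = 21 (M(R, m) = 6 + 15 = 21)
(-29 + 169)/(M(12, 16) - 446) = (-29 + 169)/(21 - 446) = 140/(-425) = 140*(-1/425) = -28/85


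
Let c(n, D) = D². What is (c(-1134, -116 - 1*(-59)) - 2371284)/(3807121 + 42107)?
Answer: -87705/142564 ≈ -0.61520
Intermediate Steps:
(c(-1134, -116 - 1*(-59)) - 2371284)/(3807121 + 42107) = ((-116 - 1*(-59))² - 2371284)/(3807121 + 42107) = ((-116 + 59)² - 2371284)/3849228 = ((-57)² - 2371284)*(1/3849228) = (3249 - 2371284)*(1/3849228) = -2368035*1/3849228 = -87705/142564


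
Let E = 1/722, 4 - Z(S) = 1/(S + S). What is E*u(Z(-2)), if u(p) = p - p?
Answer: 0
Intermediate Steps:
Z(S) = 4 - 1/(2*S) (Z(S) = 4 - 1/(S + S) = 4 - 1/(2*S))
u(p) = 0
E = 1/722 ≈ 0.0013850
E*u(Z(-2)) = (1/722)*0 = 0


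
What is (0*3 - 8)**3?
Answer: -512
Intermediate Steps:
(0*3 - 8)**3 = (0 - 8)**3 = (-8)**3 = -512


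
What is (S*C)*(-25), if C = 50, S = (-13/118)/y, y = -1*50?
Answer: -325/118 ≈ -2.7542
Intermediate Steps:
y = -50
S = 13/5900 (S = -13/118/(-50) = -13*1/118*(-1/50) = -13/118*(-1/50) = 13/5900 ≈ 0.0022034)
(S*C)*(-25) = ((13/5900)*50)*(-25) = (13/118)*(-25) = -325/118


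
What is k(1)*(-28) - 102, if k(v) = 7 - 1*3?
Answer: -214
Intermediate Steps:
k(v) = 4 (k(v) = 7 - 3 = 4)
k(1)*(-28) - 102 = 4*(-28) - 102 = -112 - 102 = -214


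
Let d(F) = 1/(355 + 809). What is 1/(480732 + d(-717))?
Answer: 1164/559572049 ≈ 2.0802e-6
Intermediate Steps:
d(F) = 1/1164
1/(480732 + d(-717)) = 1/(480732 + 1/1164) = 1/(559572049/1164) = 1164/559572049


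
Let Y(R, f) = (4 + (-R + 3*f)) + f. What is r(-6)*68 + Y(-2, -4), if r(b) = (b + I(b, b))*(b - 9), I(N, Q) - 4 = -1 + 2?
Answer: 1010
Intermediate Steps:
I(N, Q) = 5 (I(N, Q) = 4 + (-1 + 2) = 4 + 1 = 5)
Y(R, f) = 4 - R + 4*f (Y(R, f) = (4 - R + 3*f) + f = 4 - R + 4*f)
r(b) = (-9 + b)*(5 + b) (r(b) = (b + 5)*(b - 9) = (5 + b)*(-9 + b) = (-9 + b)*(5 + b))
r(-6)*68 + Y(-2, -4) = (-45 + (-6)² - 4*(-6))*68 + (4 - 1*(-2) + 4*(-4)) = (-45 + 36 + 24)*68 + (4 + 2 - 16) = 15*68 - 10 = 1020 - 10 = 1010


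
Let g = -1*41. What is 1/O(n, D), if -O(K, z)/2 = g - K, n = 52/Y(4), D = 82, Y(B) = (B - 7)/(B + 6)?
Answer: -3/794 ≈ -0.0037783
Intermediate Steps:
Y(B) = (-7 + B)/(6 + B)
n = -520/3 (n = 52/(((-7 + 4)/(6 + 4))) = 52/((-3/10)) = 52/(((⅒)*(-3))) = 52/(-3/10) = 52*(-10/3) = -520/3 ≈ -173.33)
g = -41
O(K, z) = 82 + 2*K (O(K, z) = -2*(-41 - K) = 82 + 2*K)
1/O(n, D) = 1/(82 + 2*(-520/3)) = 1/(82 - 1040/3) = 1/(-794/3) = -3/794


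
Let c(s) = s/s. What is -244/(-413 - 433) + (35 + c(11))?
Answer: 15350/423 ≈ 36.288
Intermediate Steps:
c(s) = 1
-244/(-413 - 433) + (35 + c(11)) = -244/(-413 - 433) + (35 + 1) = -244/(-846) + 36 = -1/846*(-244) + 36 = 122/423 + 36 = 15350/423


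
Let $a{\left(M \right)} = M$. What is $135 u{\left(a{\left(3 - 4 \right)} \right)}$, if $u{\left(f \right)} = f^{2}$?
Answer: $135$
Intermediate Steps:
$135 u{\left(a{\left(3 - 4 \right)} \right)} = 135 \left(3 - 4\right)^{2} = 135 \left(-1\right)^{2} = 135 \cdot 1 = 135$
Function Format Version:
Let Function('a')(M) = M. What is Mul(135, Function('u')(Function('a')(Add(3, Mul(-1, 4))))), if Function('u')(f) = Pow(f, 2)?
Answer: 135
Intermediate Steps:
Mul(135, Function('u')(Function('a')(Add(3, Mul(-1, 4))))) = Mul(135, Pow(Add(3, Mul(-1, 4)), 2)) = Mul(135, Pow(Add(3, -4), 2)) = Mul(135, Pow(-1, 2)) = Mul(135, 1) = 135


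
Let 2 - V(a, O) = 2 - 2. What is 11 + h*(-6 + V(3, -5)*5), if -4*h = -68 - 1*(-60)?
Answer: 19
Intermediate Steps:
V(a, O) = 2 (V(a, O) = 2 - (2 - 2) = 2 - 1*0 = 2 + 0 = 2)
h = 2 (h = -(-68 - 1*(-60))/4 = -(-68 + 60)/4 = -¼*(-8) = 2)
11 + h*(-6 + V(3, -5)*5) = 11 + 2*(-6 + 2*5) = 11 + 2*(-6 + 10) = 11 + 2*4 = 11 + 8 = 19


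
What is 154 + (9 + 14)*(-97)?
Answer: -2077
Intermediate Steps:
154 + (9 + 14)*(-97) = 154 + 23*(-97) = 154 - 2231 = -2077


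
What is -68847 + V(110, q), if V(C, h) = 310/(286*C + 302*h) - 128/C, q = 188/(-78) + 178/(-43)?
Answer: -93608319425849/1359634430 ≈ -68848.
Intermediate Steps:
q = -10984/1677 (q = 188*(-1/78) + 178*(-1/43) = -94/39 - 178/43 = -10984/1677 ≈ -6.5498)
V(C, h) = -128/C + 310/(286*C + 302*h)
-68847 + V(110, q) = -68847 + (-19328*(-10984/1677) - 18149*110)/(110*(143*110 + 151*(-10984/1677))) = -68847 + (212298752/1677 - 1996390)/(110*(15730 - 1658584/1677)) = -68847 + (1/110)*(-3135647278/1677)/(24720626/1677) = -68847 + (1/110)*(1677/24720626)*(-3135647278/1677) = -68847 - 1567823639/1359634430 = -93608319425849/1359634430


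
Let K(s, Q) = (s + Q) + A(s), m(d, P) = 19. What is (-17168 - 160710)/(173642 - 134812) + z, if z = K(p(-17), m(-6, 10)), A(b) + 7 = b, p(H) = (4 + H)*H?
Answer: 8725471/19415 ≈ 449.42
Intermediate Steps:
p(H) = H*(4 + H)
A(b) = -7 + b
K(s, Q) = -7 + Q + 2*s (K(s, Q) = (s + Q) + (-7 + s) = (Q + s) + (-7 + s) = -7 + Q + 2*s)
z = 454 (z = -7 + 19 + 2*(-17*(4 - 17)) = -7 + 19 + 2*(-17*(-13)) = -7 + 19 + 2*221 = -7 + 19 + 442 = 454)
(-17168 - 160710)/(173642 - 134812) + z = (-17168 - 160710)/(173642 - 134812) + 454 = -177878/38830 + 454 = -177878*1/38830 + 454 = -88939/19415 + 454 = 8725471/19415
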